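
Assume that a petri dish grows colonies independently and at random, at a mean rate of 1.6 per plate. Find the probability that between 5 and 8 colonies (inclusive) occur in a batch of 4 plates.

0.5682

Over the interval, μ = 1.6 × 4 = 6.4 (a batch of 4 plates = 4 plates).
P(5 ≤ N ≤ 8) = Σ_{j=5}^{8} e^(−6.4) · 6.4^j/j! ≈ 0.5682.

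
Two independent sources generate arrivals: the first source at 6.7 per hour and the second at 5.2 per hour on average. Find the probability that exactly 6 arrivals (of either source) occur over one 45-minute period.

0.0934

Independent Poisson processes superpose: combined rate λ = 6.7 + 5.2 = 11.9 per hour.
Over the interval, μ = 11.9 × 0.75 = 8.925 (a 45-minute period = 0.75 hours).
P(N = 6) = e^(−8.925) · 8.925^6/6! ≈ 0.0934.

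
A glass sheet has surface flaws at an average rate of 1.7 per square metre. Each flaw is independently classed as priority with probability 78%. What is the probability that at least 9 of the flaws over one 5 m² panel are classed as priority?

Thinning: the flaws that are classed as priority themselves form a Poisson process with rate 0.78 × 1.7 = 1.326 per square metre.
Over the interval, μ = 1.326 × 5 = 6.63 (a 5 m² panel = 5 square metres).
P(N ≥ 9) = 1 − P(N ≤ 8) ≈ 0.2241.

0.2241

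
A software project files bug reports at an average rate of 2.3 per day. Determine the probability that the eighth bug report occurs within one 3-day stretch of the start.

Over the interval, μ = 2.3 × 3 = 6.9 (a 3-day stretch = 3 days).
The eighth arrival falls in the interval iff at least 8 events occur there: P(S_8 ≤ t) = P(N ≥ 8) = 1 − P(N ≤ 7) ≈ 0.3864.

0.3864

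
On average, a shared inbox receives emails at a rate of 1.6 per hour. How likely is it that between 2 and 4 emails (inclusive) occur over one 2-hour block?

Over the interval, μ = 1.6 × 2 = 3.2 (a 2-hour block = 2 hours).
P(2 ≤ N ≤ 4) = Σ_{j=2}^{4} e^(−3.2) · 3.2^j/j! ≈ 0.6094.

0.6094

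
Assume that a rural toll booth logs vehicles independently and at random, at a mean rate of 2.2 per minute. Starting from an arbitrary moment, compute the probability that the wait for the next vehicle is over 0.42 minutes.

0.3969

The wait for the next event is exponential with rate λ = 2.2 per minute.
P(T > 0.42) = e^(−λt) = e^(−2.2 × 0.42) = e^(−0.924) ≈ 0.3969.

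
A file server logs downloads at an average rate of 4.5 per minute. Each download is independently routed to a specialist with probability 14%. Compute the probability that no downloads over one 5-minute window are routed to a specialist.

Thinning: the downloads that are routed to a specialist themselves form a Poisson process with rate 0.14 × 4.5 = 0.63 per minute.
Over the interval, μ = 0.63 × 5 = 3.15 (a 5-minute window = 5 minutes).
P(N = 0) = e^(−3.15) · 3.15^0/0! ≈ 0.0429.

0.0429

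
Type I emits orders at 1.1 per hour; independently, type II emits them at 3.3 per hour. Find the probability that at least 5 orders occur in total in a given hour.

0.4488

Independent Poisson processes superpose: combined rate λ = 1.1 + 3.3 = 4.4 per hour.
So μ = 4.4.
P(N ≥ 5) = 1 − P(N ≤ 4) ≈ 0.4488.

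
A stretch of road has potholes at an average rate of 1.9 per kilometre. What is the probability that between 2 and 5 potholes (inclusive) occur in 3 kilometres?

0.4726

Over the interval, μ = 1.9 × 3 = 5.7 (3 kilometres).
P(2 ≤ N ≤ 5) = Σ_{j=2}^{5} e^(−5.7) · 5.7^j/j! ≈ 0.4726.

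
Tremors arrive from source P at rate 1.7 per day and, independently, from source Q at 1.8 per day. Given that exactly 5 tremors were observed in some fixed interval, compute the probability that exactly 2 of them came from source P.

Given the total, each event is independently from source P with probability p = λ_P/(λ_P+λ_Q) = 1.7/3.5 ≈ 0.4857.
So K ~ Binomial(5, 1.7/3.5): P(K = 2) = C(5,2) · (1.7/3.5)^2 · (1.8/3.5)^3 ≈ 0.3209.

0.3209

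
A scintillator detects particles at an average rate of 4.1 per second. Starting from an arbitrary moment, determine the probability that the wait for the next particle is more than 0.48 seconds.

The wait for the next event is exponential with rate λ = 4.1 per second.
P(T > 0.48) = e^(−λt) = e^(−4.1 × 0.48) = e^(−1.968) ≈ 0.1397.

0.1397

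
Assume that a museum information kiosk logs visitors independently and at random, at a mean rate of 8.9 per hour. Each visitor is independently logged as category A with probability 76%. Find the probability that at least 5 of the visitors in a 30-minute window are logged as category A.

0.2525

Thinning: the visitors that are logged as category A themselves form a Poisson process with rate 0.76 × 8.9 = 6.764 per hour.
Over the interval, μ = 6.764 × 0.5 = 3.382 (a 30-minute window = 0.5 hours).
P(N ≥ 5) = 1 − P(N ≤ 4) ≈ 0.2525.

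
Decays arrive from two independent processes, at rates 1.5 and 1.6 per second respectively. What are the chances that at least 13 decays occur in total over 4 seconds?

0.4697

Independent Poisson processes superpose: combined rate λ = 1.5 + 1.6 = 3.1 per second.
Over the interval, μ = 3.1 × 4 = 12.4 (4 seconds).
P(N ≥ 13) = 1 − P(N ≤ 12) ≈ 0.4697.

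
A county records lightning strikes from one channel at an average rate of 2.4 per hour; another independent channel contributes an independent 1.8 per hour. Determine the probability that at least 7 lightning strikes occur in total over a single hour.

Independent Poisson processes superpose: combined rate λ = 2.4 + 1.8 = 4.2 per hour.
So μ = 4.2.
P(N ≥ 7) = 1 − P(N ≤ 6) ≈ 0.1325.

0.1325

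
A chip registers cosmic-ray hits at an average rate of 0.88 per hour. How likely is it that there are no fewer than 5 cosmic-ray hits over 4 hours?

0.2783

Over the interval, μ = 0.88 × 4 = 3.52 (4 hours).
P(N ≥ 5) = 1 − P(N ≤ 4) = 1 − Σ_{j=0}^{4} e^(−μ) μ^j/j! ≈ 0.2783.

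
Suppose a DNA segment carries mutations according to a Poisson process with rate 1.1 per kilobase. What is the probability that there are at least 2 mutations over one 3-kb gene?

0.8414

Over the interval, μ = 1.1 × 3 = 3.3 (a 3-kb gene = 3 kilobases).
P(N ≥ 2) = 1 − P(N ≤ 1) = 1 − Σ_{j=0}^{1} e^(−μ) μ^j/j! ≈ 0.8414.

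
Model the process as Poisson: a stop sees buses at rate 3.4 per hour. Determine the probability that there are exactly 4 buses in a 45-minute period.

0.1376

Over the interval, μ = 3.4 × 0.75 = 2.55 (a 45-minute period = 0.75 hours).
P(N = 4) = e^(−μ) μ^4/4! = e^(−2.55) · 2.55^4/24 ≈ 0.1376.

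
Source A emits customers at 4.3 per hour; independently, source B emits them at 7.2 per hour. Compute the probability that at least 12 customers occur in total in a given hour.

0.4802

Independent Poisson processes superpose: combined rate λ = 4.3 + 7.2 = 11.5 per hour.
So μ = 11.5.
P(N ≥ 12) = 1 − P(N ≤ 11) ≈ 0.4802.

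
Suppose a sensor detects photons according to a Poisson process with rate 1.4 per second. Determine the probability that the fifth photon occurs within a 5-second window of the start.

0.8270

Over the interval, μ = 1.4 × 5 = 7 (a 5-second window = 5 seconds).
The fifth arrival falls in the interval iff at least 5 events occur there: P(S_5 ≤ t) = P(N ≥ 5) = 1 − P(N ≤ 4) ≈ 0.8270.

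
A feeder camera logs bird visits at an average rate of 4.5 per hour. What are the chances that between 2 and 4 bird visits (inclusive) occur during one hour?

With mean μ = 4.5 per hour,
P(2 ≤ N ≤ 4) = Σ_{j=2}^{4} e^(−4.5) · 4.5^j/j! ≈ 0.4710.

0.4710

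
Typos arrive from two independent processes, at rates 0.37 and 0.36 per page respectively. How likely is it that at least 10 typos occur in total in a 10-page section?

Independent Poisson processes superpose: combined rate λ = 0.37 + 0.36 = 0.73 per page.
Over the interval, μ = 0.73 × 10 = 7.3 (a 10-page section = 10 pages).
P(N ≥ 10) = 1 − P(N ≤ 9) ≈ 0.2012.

0.2012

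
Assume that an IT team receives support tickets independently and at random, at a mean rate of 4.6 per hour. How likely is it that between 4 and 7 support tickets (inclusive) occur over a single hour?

With mean μ = 4.6 per hour,
P(4 ≤ N ≤ 7) = Σ_{j=4}^{7} e^(−4.6) · 4.6^j/j! ≈ 0.5792.

0.5792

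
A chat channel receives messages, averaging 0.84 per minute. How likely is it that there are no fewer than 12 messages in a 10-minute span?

Over the interval, μ = 0.84 × 10 = 8.4 (a 10-minute span = 10 minutes).
P(N ≥ 12) = 1 − P(N ≤ 11) = 1 − Σ_{j=0}^{11} e^(−μ) μ^j/j! ≈ 0.1429.

0.1429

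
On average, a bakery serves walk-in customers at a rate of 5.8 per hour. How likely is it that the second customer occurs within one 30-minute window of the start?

0.7854

Over the interval, μ = 5.8 × 0.5 = 2.9 (a 30-minute window = 0.5 hours).
The second arrival falls in the interval iff at least 2 events occur there: P(S_2 ≤ t) = P(N ≥ 2) = 1 − P(N ≤ 1) ≈ 0.7854.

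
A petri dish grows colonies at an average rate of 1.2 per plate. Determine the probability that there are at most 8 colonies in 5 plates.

Over the interval, μ = 1.2 × 5 = 6 (5 plates).
P(N ≤ 8) = Σ_{j=0}^{8} e^(−μ) μ^j/j! ≈ 0.8472.

0.8472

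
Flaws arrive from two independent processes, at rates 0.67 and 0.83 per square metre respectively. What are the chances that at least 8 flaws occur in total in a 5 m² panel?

Independent Poisson processes superpose: combined rate λ = 0.67 + 0.83 = 1.5 per square metre.
Over the interval, μ = 1.5 × 5 = 7.5 (a 5 m² panel = 5 square metres).
P(N ≥ 8) = 1 − P(N ≤ 7) ≈ 0.4754.

0.4754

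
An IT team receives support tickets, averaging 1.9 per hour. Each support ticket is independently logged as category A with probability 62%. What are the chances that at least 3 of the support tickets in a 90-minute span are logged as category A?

0.2606

Thinning: the support tickets that are logged as category A themselves form a Poisson process with rate 0.62 × 1.9 = 1.178 per hour.
Over the interval, μ = 1.178 × 1.5 = 1.767 (a 90-minute span = 1.5 hours).
P(N ≥ 3) = 1 − P(N ≤ 2) ≈ 0.2606.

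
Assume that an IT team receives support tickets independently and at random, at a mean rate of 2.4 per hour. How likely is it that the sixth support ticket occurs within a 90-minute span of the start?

Over the interval, μ = 2.4 × 1.5 = 3.6 (a 90-minute span = 1.5 hours).
The sixth arrival falls in the interval iff at least 6 events occur there: P(S_6 ≤ t) = P(N ≥ 6) = 1 − P(N ≤ 5) ≈ 0.1559.

0.1559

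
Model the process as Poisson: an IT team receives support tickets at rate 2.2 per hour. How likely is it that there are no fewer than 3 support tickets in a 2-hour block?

Over the interval, μ = 2.2 × 2 = 4.4 (a 2-hour block = 2 hours).
P(N ≥ 3) = 1 − P(N ≤ 2) = 1 − Σ_{j=0}^{2} e^(−μ) μ^j/j! ≈ 0.8149.

0.8149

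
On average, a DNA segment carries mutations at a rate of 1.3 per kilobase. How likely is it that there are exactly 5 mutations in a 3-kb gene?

0.1522

Over the interval, μ = 1.3 × 3 = 3.9 (a 3-kb gene = 3 kilobases).
P(N = 5) = e^(−μ) μ^5/5! = e^(−3.9) · 3.9^5/120 ≈ 0.1522.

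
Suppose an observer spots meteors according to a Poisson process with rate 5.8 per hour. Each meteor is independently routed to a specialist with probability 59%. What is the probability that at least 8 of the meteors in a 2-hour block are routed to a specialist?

Thinning: the meteors that are routed to a specialist themselves form a Poisson process with rate 0.59 × 5.8 = 3.422 per hour.
Over the interval, μ = 3.422 × 2 = 6.844 (a 2-hour block = 2 hours).
P(N ≥ 8) = 1 − P(N ≤ 7) ≈ 0.3781.

0.3781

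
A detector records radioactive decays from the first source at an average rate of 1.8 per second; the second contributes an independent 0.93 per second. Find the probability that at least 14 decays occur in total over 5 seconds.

0.4980

Independent Poisson processes superpose: combined rate λ = 1.8 + 0.93 = 2.73 per second.
Over the interval, μ = 2.73 × 5 = 13.65 (5 seconds).
P(N ≥ 14) = 1 − P(N ≤ 13) ≈ 0.4980.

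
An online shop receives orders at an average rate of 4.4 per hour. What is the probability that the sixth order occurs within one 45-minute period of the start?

Over the interval, μ = 4.4 × 0.75 = 3.3 (a 45-minute period = 0.75 hours).
The sixth arrival falls in the interval iff at least 6 events occur there: P(S_6 ≤ t) = P(N ≥ 6) = 1 − P(N ≤ 5) ≈ 0.1171.

0.1171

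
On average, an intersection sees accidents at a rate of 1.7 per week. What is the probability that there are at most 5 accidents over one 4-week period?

0.3270

Over the interval, μ = 1.7 × 4 = 6.8 (a 4-week period = 4 weeks).
P(N ≤ 5) = Σ_{j=0}^{5} e^(−μ) μ^j/j! ≈ 0.3270.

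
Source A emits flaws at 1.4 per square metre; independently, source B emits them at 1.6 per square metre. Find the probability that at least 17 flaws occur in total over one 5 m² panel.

0.3359

Independent Poisson processes superpose: combined rate λ = 1.4 + 1.6 = 3 per square metre.
Over the interval, μ = 3 × 5 = 15 (a 5 m² panel = 5 square metres).
P(N ≥ 17) = 1 − P(N ≤ 16) ≈ 0.3359.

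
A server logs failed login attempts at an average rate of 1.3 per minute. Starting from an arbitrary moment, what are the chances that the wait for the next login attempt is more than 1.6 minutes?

The wait for the next event is exponential with rate λ = 1.3 per minute.
P(T > 1.6) = e^(−λt) = e^(−1.3 × 1.6) = e^(−2.08) ≈ 0.1249.

0.1249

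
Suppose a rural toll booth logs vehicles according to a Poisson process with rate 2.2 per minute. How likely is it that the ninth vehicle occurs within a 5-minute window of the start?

0.7680

Over the interval, μ = 2.2 × 5 = 11 (a 5-minute window = 5 minutes).
The ninth arrival falls in the interval iff at least 9 events occur there: P(S_9 ≤ t) = P(N ≥ 9) = 1 − P(N ≤ 8) ≈ 0.7680.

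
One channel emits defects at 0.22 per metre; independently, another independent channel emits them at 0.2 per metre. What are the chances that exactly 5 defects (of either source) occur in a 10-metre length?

Independent Poisson processes superpose: combined rate λ = 0.22 + 0.2 = 0.42 per metre.
Over the interval, μ = 0.42 × 10 = 4.2 (a 10-metre length = 10 metres).
P(N = 5) = e^(−4.2) · 4.2^5/5! ≈ 0.1633.

0.1633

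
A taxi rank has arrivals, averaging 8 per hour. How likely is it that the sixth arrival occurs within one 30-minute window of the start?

Over the interval, μ = 8 × 0.5 = 4 (a 30-minute window = 0.5 hours).
The sixth arrival falls in the interval iff at least 6 events occur there: P(S_6 ≤ t) = P(N ≥ 6) = 1 − P(N ≤ 5) ≈ 0.2149.

0.2149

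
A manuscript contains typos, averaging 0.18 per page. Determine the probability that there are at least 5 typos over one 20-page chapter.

Over the interval, μ = 0.18 × 20 = 3.6 (a 20-page chapter = 20 pages).
P(N ≥ 5) = 1 − P(N ≤ 4) = 1 − Σ_{j=0}^{4} e^(−μ) μ^j/j! ≈ 0.2936.

0.2936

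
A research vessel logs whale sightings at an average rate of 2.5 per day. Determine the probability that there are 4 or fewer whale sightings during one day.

With mean μ = 2.5 per day,
P(N ≤ 4) = Σ_{j=0}^{4} e^(−μ) μ^j/j! ≈ 0.8912.

0.8912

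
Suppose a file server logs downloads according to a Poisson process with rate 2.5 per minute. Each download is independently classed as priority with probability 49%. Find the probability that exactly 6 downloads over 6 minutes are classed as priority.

0.1407

Thinning: the downloads that are classed as priority themselves form a Poisson process with rate 0.49 × 2.5 = 1.225 per minute.
Over the interval, μ = 1.225 × 6 = 7.35 (6 minutes).
P(N = 6) = e^(−7.35) · 7.35^6/6! ≈ 0.1407.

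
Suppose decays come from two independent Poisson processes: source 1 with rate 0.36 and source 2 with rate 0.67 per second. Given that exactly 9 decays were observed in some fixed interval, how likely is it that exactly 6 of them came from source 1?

0.0421

Given the total, each event is independently from source 1 with probability p = λ_1/(λ_1+λ_2) = 0.36/1.03 ≈ 0.3495.
So K ~ Binomial(9, 0.36/1.03): P(K = 6) = C(9,6) · (0.36/1.03)^6 · (0.67/1.03)^3 ≈ 0.0421.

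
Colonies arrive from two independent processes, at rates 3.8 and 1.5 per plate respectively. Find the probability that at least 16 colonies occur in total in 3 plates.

0.5233

Independent Poisson processes superpose: combined rate λ = 3.8 + 1.5 = 5.3 per plate.
Over the interval, μ = 5.3 × 3 = 15.9 (3 plates).
P(N ≥ 16) = 1 − P(N ≤ 15) ≈ 0.5233.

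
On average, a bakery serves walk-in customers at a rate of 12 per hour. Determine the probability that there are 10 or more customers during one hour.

With mean μ = 12 per hour,
P(N ≥ 10) = 1 − P(N ≤ 9) = 1 − Σ_{j=0}^{9} e^(−μ) μ^j/j! ≈ 0.7576.

0.7576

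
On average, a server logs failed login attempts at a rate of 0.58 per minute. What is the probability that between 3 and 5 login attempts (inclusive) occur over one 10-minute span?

Over the interval, μ = 0.58 × 10 = 5.8 (a 10-minute span = 10 minutes).
P(3 ≤ N ≤ 5) = Σ_{j=3}^{5} e^(−5.8) · 5.8^j/j! ≈ 0.4068.

0.4068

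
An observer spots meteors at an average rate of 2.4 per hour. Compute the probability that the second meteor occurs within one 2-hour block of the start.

0.9523

Over the interval, μ = 2.4 × 2 = 4.8 (a 2-hour block = 2 hours).
The second arrival falls in the interval iff at least 2 events occur there: P(S_2 ≤ t) = P(N ≥ 2) = 1 − P(N ≤ 1) ≈ 0.9523.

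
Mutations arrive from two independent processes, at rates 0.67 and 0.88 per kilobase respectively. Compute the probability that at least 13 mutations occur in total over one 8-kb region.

0.4697

Independent Poisson processes superpose: combined rate λ = 0.67 + 0.88 = 1.55 per kilobase.
Over the interval, μ = 1.55 × 8 = 12.4 (an 8-kb region = 8 kilobases).
P(N ≥ 13) = 1 − P(N ≤ 12) ≈ 0.4697.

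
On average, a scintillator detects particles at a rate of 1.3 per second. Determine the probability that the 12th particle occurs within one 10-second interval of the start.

Over the interval, μ = 1.3 × 10 = 13 (a 10-second interval = 10 seconds).
The 12th arrival falls in the interval iff at least 12 events occur there: P(S_12 ≤ t) = P(N ≥ 12) = 1 − P(N ≤ 11) ≈ 0.6468.

0.6468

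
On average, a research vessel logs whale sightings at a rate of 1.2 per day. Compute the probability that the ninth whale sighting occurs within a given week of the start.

Over the interval, μ = 1.2 × 7 = 8.4 (a week = 7 days).
The ninth arrival falls in the interval iff at least 9 events occur there: P(S_9 ≤ t) = P(N ≥ 9) = 1 − P(N ≤ 8) ≈ 0.4631.

0.4631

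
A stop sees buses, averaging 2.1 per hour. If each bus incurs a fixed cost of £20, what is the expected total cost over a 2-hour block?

E[N] = 2.1 × 2 = 4.2 (a 2-hour block = 2 hours); E[cost] = 4.2 × £20 = £84.

£84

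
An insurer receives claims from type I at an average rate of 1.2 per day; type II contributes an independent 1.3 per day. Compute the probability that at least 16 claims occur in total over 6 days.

0.4319

Independent Poisson processes superpose: combined rate λ = 1.2 + 1.3 = 2.5 per day.
Over the interval, μ = 2.5 × 6 = 15 (6 days).
P(N ≥ 16) = 1 − P(N ≤ 15) ≈ 0.4319.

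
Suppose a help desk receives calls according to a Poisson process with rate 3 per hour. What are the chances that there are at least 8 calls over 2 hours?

Over the interval, μ = 3 × 2 = 6 (2 hours).
P(N ≥ 8) = 1 − P(N ≤ 7) = 1 − Σ_{j=0}^{7} e^(−μ) μ^j/j! ≈ 0.2560.

0.2560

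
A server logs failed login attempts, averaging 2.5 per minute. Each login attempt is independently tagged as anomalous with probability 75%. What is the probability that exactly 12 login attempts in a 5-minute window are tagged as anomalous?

Thinning: the login attempts that are tagged as anomalous themselves form a Poisson process with rate 0.75 × 2.5 = 1.875 per minute.
Over the interval, μ = 1.875 × 5 = 9.375 (a 5-minute window = 5 minutes).
P(N = 12) = e^(−9.375) · 9.375^12/12! ≈ 0.0816.

0.0816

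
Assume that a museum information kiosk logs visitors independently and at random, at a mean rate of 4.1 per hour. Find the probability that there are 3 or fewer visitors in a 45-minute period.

Over the interval, μ = 4.1 × 0.75 = 3.075 (a 45-minute period = 0.75 hours).
P(N ≤ 3) = Σ_{j=0}^{3} e^(−μ) μ^j/j! ≈ 0.6304.

0.6304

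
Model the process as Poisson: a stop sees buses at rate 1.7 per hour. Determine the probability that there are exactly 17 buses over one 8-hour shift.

Over the interval, μ = 1.7 × 8 = 13.6 (an 8-hour shift = 8 hours).
P(N = 17) = e^(−μ) μ^17/17! = e^(−13.6) · 13.6^17/355687428096000 ≈ 0.0650.

0.0650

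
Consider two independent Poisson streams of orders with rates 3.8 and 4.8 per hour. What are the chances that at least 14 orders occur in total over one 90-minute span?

Independent Poisson processes superpose: combined rate λ = 3.8 + 4.8 = 8.6 per hour.
Over the interval, μ = 8.6 × 1.5 = 12.9 (a 90-minute span = 1.5 hours).
P(N ≥ 14) = 1 − P(N ≤ 13) ≈ 0.4160.

0.4160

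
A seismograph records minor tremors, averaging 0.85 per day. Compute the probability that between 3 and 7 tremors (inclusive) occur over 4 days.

0.6372

Over the interval, μ = 0.85 × 4 = 3.4 (4 days).
P(3 ≤ N ≤ 7) = Σ_{j=3}^{7} e^(−3.4) · 3.4^j/j! ≈ 0.6372.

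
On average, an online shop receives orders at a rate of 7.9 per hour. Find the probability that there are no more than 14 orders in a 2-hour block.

Over the interval, μ = 7.9 × 2 = 15.8 (a 2-hour block = 2 hours).
P(N ≤ 14) = Σ_{j=0}^{14} e^(−μ) μ^j/j! ≈ 0.3864.

0.3864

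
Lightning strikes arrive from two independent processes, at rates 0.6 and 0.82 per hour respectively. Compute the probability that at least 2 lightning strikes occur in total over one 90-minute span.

0.6280

Independent Poisson processes superpose: combined rate λ = 0.6 + 0.82 = 1.42 per hour.
Over the interval, μ = 1.42 × 1.5 = 2.13 (a 90-minute span = 1.5 hours).
P(N ≥ 2) = 1 − P(N ≤ 1) ≈ 0.6280.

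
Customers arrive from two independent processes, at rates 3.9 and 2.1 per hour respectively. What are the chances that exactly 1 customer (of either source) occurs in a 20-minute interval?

0.2707

Independent Poisson processes superpose: combined rate λ = 3.9 + 2.1 = 6 per hour.
Over the interval, μ = 6 × 1/3 = 2 (a 20-minute interval = 1/3 hours).
P(N = 1) = e^(−2) · 2^1/1! ≈ 0.2707.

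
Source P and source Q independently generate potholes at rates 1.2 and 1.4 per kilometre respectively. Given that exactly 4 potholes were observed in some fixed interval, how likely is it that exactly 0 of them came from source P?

Given the total, each event is independently from source P with probability p = λ_P/(λ_P+λ_Q) = 1.2/2.6 ≈ 0.4615.
So K ~ Binomial(4, 1.2/2.6): P(K = 0) = C(4,0) · (1.2/2.6)^0 · (1.4/2.6)^4 ≈ 0.0841.

0.0841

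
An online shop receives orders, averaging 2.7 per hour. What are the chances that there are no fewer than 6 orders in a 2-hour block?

Over the interval, μ = 2.7 × 2 = 5.4 (a 2-hour block = 2 hours).
P(N ≥ 6) = 1 − P(N ≤ 5) = 1 − Σ_{j=0}^{5} e^(−μ) μ^j/j! ≈ 0.4539.

0.4539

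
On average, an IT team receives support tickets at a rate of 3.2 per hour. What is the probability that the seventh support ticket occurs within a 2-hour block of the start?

0.4577

Over the interval, μ = 3.2 × 2 = 6.4 (a 2-hour block = 2 hours).
The seventh arrival falls in the interval iff at least 7 events occur there: P(S_7 ≤ t) = P(N ≥ 7) = 1 − P(N ≤ 6) ≈ 0.4577.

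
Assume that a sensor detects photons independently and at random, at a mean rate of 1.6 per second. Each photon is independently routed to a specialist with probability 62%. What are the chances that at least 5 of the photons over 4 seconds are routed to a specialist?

0.3649

Thinning: the photons that are routed to a specialist themselves form a Poisson process with rate 0.62 × 1.6 = 0.992 per second.
Over the interval, μ = 0.992 × 4 = 3.968 (4 seconds).
P(N ≥ 5) = 1 − P(N ≤ 4) ≈ 0.3649.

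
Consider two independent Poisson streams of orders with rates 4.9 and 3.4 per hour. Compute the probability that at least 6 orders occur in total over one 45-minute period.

0.5898

Independent Poisson processes superpose: combined rate λ = 4.9 + 3.4 = 8.3 per hour.
Over the interval, μ = 8.3 × 0.75 = 6.225 (a 45-minute period = 0.75 hours).
P(N ≥ 6) = 1 − P(N ≤ 5) ≈ 0.5898.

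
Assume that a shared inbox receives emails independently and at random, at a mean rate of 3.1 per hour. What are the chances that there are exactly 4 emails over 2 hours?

Over the interval, μ = 3.1 × 2 = 6.2 (2 hours).
P(N = 4) = e^(−μ) μ^4/4! = e^(−6.2) · 6.2^4/24 ≈ 0.1249.

0.1249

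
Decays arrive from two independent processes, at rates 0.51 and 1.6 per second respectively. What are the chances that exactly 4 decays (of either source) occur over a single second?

Independent Poisson processes superpose: combined rate λ = 0.51 + 1.6 = 2.11 per second.
So μ = 2.11.
P(N = 4) = e^(−2.11) · 2.11^4/4! ≈ 0.1001.

0.1001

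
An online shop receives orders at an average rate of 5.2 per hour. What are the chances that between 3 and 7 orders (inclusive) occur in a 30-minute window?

Over the interval, μ = 5.2 × 0.5 = 2.6 (a 30-minute window = 0.5 hours).
P(3 ≤ N ≤ 7) = Σ_{j=3}^{7} e^(−2.6) · 2.6^j/j! ≈ 0.4762.

0.4762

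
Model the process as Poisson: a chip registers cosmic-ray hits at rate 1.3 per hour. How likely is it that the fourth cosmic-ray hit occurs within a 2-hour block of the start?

0.2640

Over the interval, μ = 1.3 × 2 = 2.6 (a 2-hour block = 2 hours).
The fourth arrival falls in the interval iff at least 4 events occur there: P(S_4 ≤ t) = P(N ≥ 4) = 1 − P(N ≤ 3) ≈ 0.2640.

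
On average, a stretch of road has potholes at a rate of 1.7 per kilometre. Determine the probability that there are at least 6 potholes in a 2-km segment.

0.1295

Over the interval, μ = 1.7 × 2 = 3.4 (a 2-km segment = 2 kilometres).
P(N ≥ 6) = 1 − P(N ≤ 5) = 1 − Σ_{j=0}^{5} e^(−μ) μ^j/j! ≈ 0.1295.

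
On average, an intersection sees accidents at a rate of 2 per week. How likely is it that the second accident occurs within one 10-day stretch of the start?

0.7785

Over the interval, μ = 2 × 10/7 ≈ 2.85714 (a 10-day stretch = 10/7 weeks).
The second arrival falls in the interval iff at least 2 events occur there: P(S_2 ≤ t) = P(N ≥ 2) = 1 − P(N ≤ 1) ≈ 0.7785.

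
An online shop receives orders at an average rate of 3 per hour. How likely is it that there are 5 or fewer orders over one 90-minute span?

Over the interval, μ = 3 × 1.5 = 4.5 (a 90-minute span = 1.5 hours).
P(N ≤ 5) = Σ_{j=0}^{5} e^(−μ) μ^j/j! ≈ 0.7029.

0.7029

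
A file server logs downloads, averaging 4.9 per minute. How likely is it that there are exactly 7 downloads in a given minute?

With mean μ = 4.9 per minute,
P(N = 7) = e^(−μ) μ^7/7! = e^(−4.9) · 4.9^7/5040 ≈ 0.1002.

0.1002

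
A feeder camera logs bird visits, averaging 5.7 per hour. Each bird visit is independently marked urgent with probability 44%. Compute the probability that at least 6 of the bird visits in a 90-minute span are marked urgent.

0.1789

Thinning: the bird visits that are marked urgent themselves form a Poisson process with rate 0.44 × 5.7 = 2.508 per hour.
Over the interval, μ = 2.508 × 1.5 = 3.762 (a 90-minute span = 1.5 hours).
P(N ≥ 6) = 1 − P(N ≤ 5) ≈ 0.1789.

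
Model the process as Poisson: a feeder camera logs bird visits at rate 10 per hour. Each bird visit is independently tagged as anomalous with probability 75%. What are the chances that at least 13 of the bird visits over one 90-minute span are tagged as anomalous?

Thinning: the bird visits that are tagged as anomalous themselves form a Poisson process with rate 0.75 × 10 = 7.5 per hour.
Over the interval, μ = 7.5 × 1.5 = 11.25 (a 90-minute span = 1.5 hours).
P(N ≥ 13) = 1 − P(N ≤ 12) ≈ 0.3389.

0.3389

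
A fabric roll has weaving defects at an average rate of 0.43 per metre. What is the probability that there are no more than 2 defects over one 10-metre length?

Over the interval, μ = 0.43 × 10 = 4.3 (a 10-metre length = 10 metres).
P(N ≤ 2) = Σ_{j=0}^{2} e^(−μ) μ^j/j! ≈ 0.1974.

0.1974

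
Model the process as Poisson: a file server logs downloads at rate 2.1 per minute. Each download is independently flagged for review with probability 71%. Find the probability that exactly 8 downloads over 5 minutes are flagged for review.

Thinning: the downloads that are flagged for review themselves form a Poisson process with rate 0.71 × 2.1 = 1.491 per minute.
Over the interval, μ = 1.491 × 5 = 7.455 (5 minutes).
P(N = 8) = e^(−7.455) · 7.455^8/8! ≈ 0.1369.

0.1369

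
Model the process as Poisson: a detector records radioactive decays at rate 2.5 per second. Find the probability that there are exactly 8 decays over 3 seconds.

0.1373

Over the interval, μ = 2.5 × 3 = 7.5 (3 seconds).
P(N = 8) = e^(−μ) μ^8/8! = e^(−7.5) · 7.5^8/40320 ≈ 0.1373.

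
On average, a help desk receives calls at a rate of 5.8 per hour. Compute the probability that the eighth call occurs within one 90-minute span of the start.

0.6398

Over the interval, μ = 5.8 × 1.5 = 8.7 (a 90-minute span = 1.5 hours).
The eighth arrival falls in the interval iff at least 8 events occur there: P(S_8 ≤ t) = P(N ≥ 8) = 1 − P(N ≤ 7) ≈ 0.6398.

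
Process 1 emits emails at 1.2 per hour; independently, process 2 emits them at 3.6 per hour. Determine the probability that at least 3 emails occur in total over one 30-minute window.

0.4303

Independent Poisson processes superpose: combined rate λ = 1.2 + 3.6 = 4.8 per hour.
Over the interval, μ = 4.8 × 0.5 = 2.4 (a 30-minute window = 0.5 hours).
P(N ≥ 3) = 1 − P(N ≤ 2) ≈ 0.4303.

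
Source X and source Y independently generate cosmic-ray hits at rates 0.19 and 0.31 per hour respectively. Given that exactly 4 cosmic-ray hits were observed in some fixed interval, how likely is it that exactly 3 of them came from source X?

Given the total, each event is independently from source X with probability p = λ_X/(λ_X+λ_Y) = 0.19/0.5 = 0.3800.
So K ~ Binomial(4, 0.19/0.5): P(K = 3) = C(4,3) · (0.19/0.5)^3 · (0.31/0.5)^1 ≈ 0.1361.

0.1361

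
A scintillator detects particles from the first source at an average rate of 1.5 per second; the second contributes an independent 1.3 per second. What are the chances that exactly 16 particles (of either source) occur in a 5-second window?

Independent Poisson processes superpose: combined rate λ = 1.5 + 1.3 = 2.8 per second.
Over the interval, μ = 2.8 × 5 = 14 (a 5-second window = 5 seconds).
P(N = 16) = e^(−14) · 14^16/16! ≈ 0.0866.

0.0866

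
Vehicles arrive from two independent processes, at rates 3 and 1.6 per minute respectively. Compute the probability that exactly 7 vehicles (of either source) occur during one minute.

Independent Poisson processes superpose: combined rate λ = 3 + 1.6 = 4.6 per minute.
So μ = 4.6.
P(N = 7) = e^(−4.6) · 4.6^7/7! ≈ 0.0869.

0.0869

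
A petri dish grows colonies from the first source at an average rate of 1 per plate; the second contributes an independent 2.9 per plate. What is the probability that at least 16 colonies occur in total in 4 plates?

Independent Poisson processes superpose: combined rate λ = 1 + 2.9 = 3.9 per plate.
Over the interval, μ = 3.9 × 4 = 15.6 (4 plates).
P(N ≥ 16) = 1 − P(N ≤ 15) ≈ 0.4931.

0.4931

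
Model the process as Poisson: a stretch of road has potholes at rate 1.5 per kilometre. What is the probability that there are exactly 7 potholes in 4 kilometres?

Over the interval, μ = 1.5 × 4 = 6 (4 kilometres).
P(N = 7) = e^(−μ) μ^7/7! = e^(−6) · 6^7/5040 ≈ 0.1377.

0.1377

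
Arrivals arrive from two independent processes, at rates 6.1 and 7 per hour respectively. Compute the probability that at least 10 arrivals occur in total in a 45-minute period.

Independent Poisson processes superpose: combined rate λ = 6.1 + 7 = 13.1 per hour.
Over the interval, μ = 13.1 × 0.75 = 9.825 (a 45-minute period = 0.75 hours).
P(N ≥ 10) = 1 − P(N ≤ 9) ≈ 0.5200.

0.5200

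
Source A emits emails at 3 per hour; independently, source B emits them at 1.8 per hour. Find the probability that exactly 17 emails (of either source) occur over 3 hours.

0.0771

Independent Poisson processes superpose: combined rate λ = 3 + 1.8 = 4.8 per hour.
Over the interval, μ = 4.8 × 3 = 14.4 (3 hours).
P(N = 17) = e^(−14.4) · 14.4^17/17! ≈ 0.0771.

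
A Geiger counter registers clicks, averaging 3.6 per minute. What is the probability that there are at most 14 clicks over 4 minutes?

Over the interval, μ = 3.6 × 4 = 14.4 (4 minutes).
P(N ≤ 14) = Σ_{j=0}^{14} e^(−μ) μ^j/j! ≈ 0.5281.

0.5281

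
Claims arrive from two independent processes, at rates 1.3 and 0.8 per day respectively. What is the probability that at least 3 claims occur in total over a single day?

Independent Poisson processes superpose: combined rate λ = 1.3 + 0.8 = 2.1 per day.
So μ = 2.1.
P(N ≥ 3) = 1 − P(N ≤ 2) ≈ 0.3504.

0.3504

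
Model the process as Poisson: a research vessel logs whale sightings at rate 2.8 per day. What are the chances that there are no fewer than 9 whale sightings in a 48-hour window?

0.1143

Over the interval, μ = 2.8 × 2 = 5.6 (a 48-hour window = 2 days).
P(N ≥ 9) = 1 − P(N ≤ 8) = 1 − Σ_{j=0}^{8} e^(−μ) μ^j/j! ≈ 0.1143.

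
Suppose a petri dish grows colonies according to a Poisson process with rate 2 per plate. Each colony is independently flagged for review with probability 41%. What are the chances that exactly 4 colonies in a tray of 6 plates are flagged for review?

Thinning: the colonies that are flagged for review themselves form a Poisson process with rate 0.41 × 2 = 0.82 per plate.
Over the interval, μ = 0.82 × 6 = 4.92 (a tray of 6 plates = 6 plates).
P(N = 4) = e^(−4.92) · 4.92^4/4! ≈ 0.1782.

0.1782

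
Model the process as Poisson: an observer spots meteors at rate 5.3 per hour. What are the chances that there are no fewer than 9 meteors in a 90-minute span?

Over the interval, μ = 5.3 × 1.5 = 7.95 (a 90-minute span = 1.5 hours).
P(N ≥ 9) = 1 − P(N ≤ 8) = 1 − Σ_{j=0}^{8} e^(−μ) μ^j/j! ≈ 0.4005.

0.4005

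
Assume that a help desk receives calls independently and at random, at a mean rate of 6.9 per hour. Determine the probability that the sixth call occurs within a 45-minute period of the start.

0.4147

Over the interval, μ = 6.9 × 0.75 = 5.175 (a 45-minute period = 0.75 hours).
The sixth arrival falls in the interval iff at least 6 events occur there: P(S_6 ≤ t) = P(N ≥ 6) = 1 − P(N ≤ 5) ≈ 0.4147.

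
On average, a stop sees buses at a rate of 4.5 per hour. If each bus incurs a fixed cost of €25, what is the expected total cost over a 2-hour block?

€225

E[N] = 4.5 × 2 = 9 (a 2-hour block = 2 hours); E[cost] = 9 × €25 = €225.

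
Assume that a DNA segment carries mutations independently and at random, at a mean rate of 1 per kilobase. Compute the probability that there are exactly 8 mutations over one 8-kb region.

0.1396

Over the interval, μ = 1 × 8 = 8 (an 8-kb region = 8 kilobases).
P(N = 8) = e^(−μ) μ^8/8! = e^(−8) · 8^8/40320 ≈ 0.1396.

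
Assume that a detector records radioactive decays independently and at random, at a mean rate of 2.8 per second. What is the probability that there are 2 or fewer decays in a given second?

With mean μ = 2.8 per second,
P(N ≤ 2) = Σ_{j=0}^{2} e^(−μ) μ^j/j! ≈ 0.4695.

0.4695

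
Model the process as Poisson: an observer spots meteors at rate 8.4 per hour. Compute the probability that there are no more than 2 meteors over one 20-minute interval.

0.4695

Over the interval, μ = 8.4 × 1/3 = 2.8 (a 20-minute interval = 1/3 hours).
P(N ≤ 2) = Σ_{j=0}^{2} e^(−μ) μ^j/j! ≈ 0.4695.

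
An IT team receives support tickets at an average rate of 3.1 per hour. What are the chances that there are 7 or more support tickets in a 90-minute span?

0.1886

Over the interval, μ = 3.1 × 1.5 = 4.65 (a 90-minute span = 1.5 hours).
P(N ≥ 7) = 1 − P(N ≤ 6) = 1 − Σ_{j=0}^{6} e^(−μ) μ^j/j! ≈ 0.1886.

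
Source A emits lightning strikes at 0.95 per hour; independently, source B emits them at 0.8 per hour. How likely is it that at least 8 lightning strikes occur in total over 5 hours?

0.6460

Independent Poisson processes superpose: combined rate λ = 0.95 + 0.8 = 1.75 per hour.
Over the interval, μ = 1.75 × 5 = 8.75 (5 hours).
P(N ≥ 8) = 1 − P(N ≤ 7) ≈ 0.6460.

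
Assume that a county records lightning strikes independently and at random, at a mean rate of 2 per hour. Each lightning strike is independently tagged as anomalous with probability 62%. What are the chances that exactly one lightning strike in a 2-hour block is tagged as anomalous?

Thinning: the lightning strikes that are tagged as anomalous themselves form a Poisson process with rate 0.62 × 2 = 1.24 per hour.
Over the interval, μ = 1.24 × 2 = 2.48 (a 2-hour block = 2 hours).
P(N = 1) = e^(−2.48) · 2.48^1/1! ≈ 0.2077.

0.2077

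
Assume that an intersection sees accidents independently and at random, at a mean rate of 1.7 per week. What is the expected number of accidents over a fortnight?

E[N] = λt = 1.7 × 2 = 3.4 (a fortnight = 2 weeks).

3.4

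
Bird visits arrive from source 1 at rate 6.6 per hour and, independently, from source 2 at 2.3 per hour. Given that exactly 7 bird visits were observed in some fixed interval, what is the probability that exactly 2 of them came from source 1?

Given the total, each event is independently from source 1 with probability p = λ_1/(λ_1+λ_2) = 6.6/8.9 ≈ 0.7416.
So K ~ Binomial(7, 6.6/8.9): P(K = 2) = C(7,2) · (6.6/8.9)^2 · (2.3/8.9)^5 ≈ 0.0133.

0.0133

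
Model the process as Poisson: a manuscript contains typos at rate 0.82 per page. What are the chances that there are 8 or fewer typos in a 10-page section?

0.5647

Over the interval, μ = 0.82 × 10 = 8.2 (a 10-page section = 10 pages).
P(N ≤ 8) = Σ_{j=0}^{8} e^(−μ) μ^j/j! ≈ 0.5647.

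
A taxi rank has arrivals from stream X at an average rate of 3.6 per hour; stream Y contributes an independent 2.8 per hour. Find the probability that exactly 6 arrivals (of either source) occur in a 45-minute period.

Independent Poisson processes superpose: combined rate λ = 3.6 + 2.8 = 6.4 per hour.
Over the interval, μ = 6.4 × 0.75 = 4.8 (a 45-minute period = 0.75 hours).
P(N = 6) = e^(−4.8) · 4.8^6/6! ≈ 0.1398.

0.1398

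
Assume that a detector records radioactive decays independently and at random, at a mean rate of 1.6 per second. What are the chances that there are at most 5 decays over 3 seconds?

0.6510

Over the interval, μ = 1.6 × 3 = 4.8 (3 seconds).
P(N ≤ 5) = Σ_{j=0}^{5} e^(−μ) μ^j/j! ≈ 0.6510.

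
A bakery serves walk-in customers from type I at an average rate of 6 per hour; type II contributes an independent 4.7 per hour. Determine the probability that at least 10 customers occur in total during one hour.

0.6261

Independent Poisson processes superpose: combined rate λ = 6 + 4.7 = 10.7 per hour.
So μ = 10.7.
P(N ≥ 10) = 1 − P(N ≤ 9) ≈ 0.6261.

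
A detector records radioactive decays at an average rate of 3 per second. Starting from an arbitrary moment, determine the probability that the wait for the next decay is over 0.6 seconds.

0.1653

The wait for the next event is exponential with rate λ = 3 per second.
P(T > 0.6) = e^(−λt) = e^(−3 × 0.6) = e^(−1.8) ≈ 0.1653.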